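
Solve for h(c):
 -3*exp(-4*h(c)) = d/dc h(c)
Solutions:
 h(c) = log(-I*(C1 - 12*c)^(1/4))
 h(c) = log(I*(C1 - 12*c)^(1/4))
 h(c) = log(-(C1 - 12*c)^(1/4))
 h(c) = log(C1 - 12*c)/4


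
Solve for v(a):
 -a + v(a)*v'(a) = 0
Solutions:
 v(a) = -sqrt(C1 + a^2)
 v(a) = sqrt(C1 + a^2)


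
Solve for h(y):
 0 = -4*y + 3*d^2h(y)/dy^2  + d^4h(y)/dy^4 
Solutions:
 h(y) = C1 + C2*y + C3*sin(sqrt(3)*y) + C4*cos(sqrt(3)*y) + 2*y^3/9


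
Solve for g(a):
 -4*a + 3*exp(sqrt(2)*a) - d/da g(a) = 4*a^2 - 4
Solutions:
 g(a) = C1 - 4*a^3/3 - 2*a^2 + 4*a + 3*sqrt(2)*exp(sqrt(2)*a)/2


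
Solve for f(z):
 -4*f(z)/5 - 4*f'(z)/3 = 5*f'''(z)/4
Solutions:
 f(z) = C1*exp(-5^(1/3)*z*(-(27 + sqrt(1049))^(1/3) + 4*5^(1/3)/(27 + sqrt(1049))^(1/3))/15)*sin(sqrt(3)*5^(1/3)*z*(4*5^(1/3)/(27 + sqrt(1049))^(1/3) + (27 + sqrt(1049))^(1/3))/15) + C2*exp(-5^(1/3)*z*(-(27 + sqrt(1049))^(1/3) + 4*5^(1/3)/(27 + sqrt(1049))^(1/3))/15)*cos(sqrt(3)*5^(1/3)*z*(4*5^(1/3)/(27 + sqrt(1049))^(1/3) + (27 + sqrt(1049))^(1/3))/15) + C3*exp(2*5^(1/3)*z*(-(27 + sqrt(1049))^(1/3) + 4*5^(1/3)/(27 + sqrt(1049))^(1/3))/15)


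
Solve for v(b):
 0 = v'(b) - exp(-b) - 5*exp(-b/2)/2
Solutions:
 v(b) = C1 - exp(-b) - 5*exp(-b/2)


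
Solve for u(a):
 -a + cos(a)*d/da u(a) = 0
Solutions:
 u(a) = C1 + Integral(a/cos(a), a)


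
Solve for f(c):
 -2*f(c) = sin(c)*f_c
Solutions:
 f(c) = C1*(cos(c) + 1)/(cos(c) - 1)


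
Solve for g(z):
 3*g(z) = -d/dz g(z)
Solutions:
 g(z) = C1*exp(-3*z)


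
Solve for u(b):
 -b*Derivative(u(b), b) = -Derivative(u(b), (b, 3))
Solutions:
 u(b) = C1 + Integral(C2*airyai(b) + C3*airybi(b), b)


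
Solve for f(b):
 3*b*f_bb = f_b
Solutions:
 f(b) = C1 + C2*b^(4/3)


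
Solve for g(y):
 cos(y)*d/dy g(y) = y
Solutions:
 g(y) = C1 + Integral(y/cos(y), y)


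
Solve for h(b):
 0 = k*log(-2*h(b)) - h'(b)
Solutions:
 Integral(1/(log(-_y) + log(2)), (_y, h(b))) = C1 + b*k


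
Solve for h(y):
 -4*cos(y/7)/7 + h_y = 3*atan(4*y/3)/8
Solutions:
 h(y) = C1 + 3*y*atan(4*y/3)/8 - 9*log(16*y^2 + 9)/64 + 4*sin(y/7)


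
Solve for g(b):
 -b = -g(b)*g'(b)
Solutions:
 g(b) = -sqrt(C1 + b^2)
 g(b) = sqrt(C1 + b^2)


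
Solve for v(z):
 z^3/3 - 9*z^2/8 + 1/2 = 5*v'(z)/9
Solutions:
 v(z) = C1 + 3*z^4/20 - 27*z^3/40 + 9*z/10


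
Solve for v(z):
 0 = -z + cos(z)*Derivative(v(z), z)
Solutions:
 v(z) = C1 + Integral(z/cos(z), z)


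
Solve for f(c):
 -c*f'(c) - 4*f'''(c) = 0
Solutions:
 f(c) = C1 + Integral(C2*airyai(-2^(1/3)*c/2) + C3*airybi(-2^(1/3)*c/2), c)


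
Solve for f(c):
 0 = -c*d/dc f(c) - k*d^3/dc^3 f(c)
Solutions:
 f(c) = C1 + Integral(C2*airyai(c*(-1/k)^(1/3)) + C3*airybi(c*(-1/k)^(1/3)), c)


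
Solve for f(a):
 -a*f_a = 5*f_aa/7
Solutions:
 f(a) = C1 + C2*erf(sqrt(70)*a/10)


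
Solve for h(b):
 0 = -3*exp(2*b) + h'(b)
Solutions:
 h(b) = C1 + 3*exp(2*b)/2


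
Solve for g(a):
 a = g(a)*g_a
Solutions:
 g(a) = -sqrt(C1 + a^2)
 g(a) = sqrt(C1 + a^2)


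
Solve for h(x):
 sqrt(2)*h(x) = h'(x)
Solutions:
 h(x) = C1*exp(sqrt(2)*x)


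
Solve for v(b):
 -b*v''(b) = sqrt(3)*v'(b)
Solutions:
 v(b) = C1 + C2*b^(1 - sqrt(3))


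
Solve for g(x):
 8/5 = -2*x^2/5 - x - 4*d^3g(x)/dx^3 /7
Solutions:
 g(x) = C1 + C2*x + C3*x^2 - 7*x^5/600 - 7*x^4/96 - 7*x^3/15


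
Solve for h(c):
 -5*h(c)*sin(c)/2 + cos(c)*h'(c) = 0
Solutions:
 h(c) = C1/cos(c)^(5/2)


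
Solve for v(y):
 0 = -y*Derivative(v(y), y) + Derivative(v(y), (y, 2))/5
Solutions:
 v(y) = C1 + C2*erfi(sqrt(10)*y/2)


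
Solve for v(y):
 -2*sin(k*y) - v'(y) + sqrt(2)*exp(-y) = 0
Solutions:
 v(y) = C1 - sqrt(2)*exp(-y) + 2*cos(k*y)/k


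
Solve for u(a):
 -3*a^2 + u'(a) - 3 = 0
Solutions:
 u(a) = C1 + a^3 + 3*a


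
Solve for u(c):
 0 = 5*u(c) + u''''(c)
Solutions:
 u(c) = (C1*sin(sqrt(2)*5^(1/4)*c/2) + C2*cos(sqrt(2)*5^(1/4)*c/2))*exp(-sqrt(2)*5^(1/4)*c/2) + (C3*sin(sqrt(2)*5^(1/4)*c/2) + C4*cos(sqrt(2)*5^(1/4)*c/2))*exp(sqrt(2)*5^(1/4)*c/2)


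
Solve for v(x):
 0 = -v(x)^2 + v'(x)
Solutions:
 v(x) = -1/(C1 + x)


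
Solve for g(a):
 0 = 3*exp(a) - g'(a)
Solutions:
 g(a) = C1 + 3*exp(a)


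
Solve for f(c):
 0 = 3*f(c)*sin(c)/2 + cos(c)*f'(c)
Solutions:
 f(c) = C1*cos(c)^(3/2)


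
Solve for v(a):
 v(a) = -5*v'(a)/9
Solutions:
 v(a) = C1*exp(-9*a/5)


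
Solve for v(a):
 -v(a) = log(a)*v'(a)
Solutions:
 v(a) = C1*exp(-li(a))


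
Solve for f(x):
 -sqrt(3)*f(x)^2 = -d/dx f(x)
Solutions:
 f(x) = -1/(C1 + sqrt(3)*x)


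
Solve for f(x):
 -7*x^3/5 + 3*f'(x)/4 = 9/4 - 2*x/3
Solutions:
 f(x) = C1 + 7*x^4/15 - 4*x^2/9 + 3*x


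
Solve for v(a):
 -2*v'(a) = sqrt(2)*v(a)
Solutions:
 v(a) = C1*exp(-sqrt(2)*a/2)


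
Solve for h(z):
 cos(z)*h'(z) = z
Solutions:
 h(z) = C1 + Integral(z/cos(z), z)


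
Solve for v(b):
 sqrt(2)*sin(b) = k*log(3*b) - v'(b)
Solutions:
 v(b) = C1 + b*k*(log(b) - 1) + b*k*log(3) + sqrt(2)*cos(b)


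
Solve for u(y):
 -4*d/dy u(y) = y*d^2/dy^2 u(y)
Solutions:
 u(y) = C1 + C2/y^3


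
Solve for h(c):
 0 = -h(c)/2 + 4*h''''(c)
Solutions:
 h(c) = C1*exp(-2^(1/4)*c/2) + C2*exp(2^(1/4)*c/2) + C3*sin(2^(1/4)*c/2) + C4*cos(2^(1/4)*c/2)


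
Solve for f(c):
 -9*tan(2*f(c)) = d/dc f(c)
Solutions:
 f(c) = -asin(C1*exp(-18*c))/2 + pi/2
 f(c) = asin(C1*exp(-18*c))/2


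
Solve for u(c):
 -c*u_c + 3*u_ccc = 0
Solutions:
 u(c) = C1 + Integral(C2*airyai(3^(2/3)*c/3) + C3*airybi(3^(2/3)*c/3), c)


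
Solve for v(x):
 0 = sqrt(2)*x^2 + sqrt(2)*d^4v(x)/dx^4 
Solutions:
 v(x) = C1 + C2*x + C3*x^2 + C4*x^3 - x^6/360


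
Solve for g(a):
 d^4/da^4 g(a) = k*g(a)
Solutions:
 g(a) = C1*exp(-a*k^(1/4)) + C2*exp(a*k^(1/4)) + C3*exp(-I*a*k^(1/4)) + C4*exp(I*a*k^(1/4))


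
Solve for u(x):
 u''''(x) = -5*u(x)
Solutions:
 u(x) = (C1*sin(sqrt(2)*5^(1/4)*x/2) + C2*cos(sqrt(2)*5^(1/4)*x/2))*exp(-sqrt(2)*5^(1/4)*x/2) + (C3*sin(sqrt(2)*5^(1/4)*x/2) + C4*cos(sqrt(2)*5^(1/4)*x/2))*exp(sqrt(2)*5^(1/4)*x/2)


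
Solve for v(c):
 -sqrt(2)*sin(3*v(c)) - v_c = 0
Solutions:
 v(c) = -acos((-C1 - exp(6*sqrt(2)*c))/(C1 - exp(6*sqrt(2)*c)))/3 + 2*pi/3
 v(c) = acos((-C1 - exp(6*sqrt(2)*c))/(C1 - exp(6*sqrt(2)*c)))/3


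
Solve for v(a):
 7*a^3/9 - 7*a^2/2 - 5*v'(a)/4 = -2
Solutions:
 v(a) = C1 + 7*a^4/45 - 14*a^3/15 + 8*a/5


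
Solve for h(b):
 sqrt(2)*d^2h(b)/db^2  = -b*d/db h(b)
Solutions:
 h(b) = C1 + C2*erf(2^(1/4)*b/2)


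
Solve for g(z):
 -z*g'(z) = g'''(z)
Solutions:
 g(z) = C1 + Integral(C2*airyai(-z) + C3*airybi(-z), z)


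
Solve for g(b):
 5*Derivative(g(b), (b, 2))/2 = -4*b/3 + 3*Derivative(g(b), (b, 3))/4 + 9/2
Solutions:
 g(b) = C1 + C2*b + C3*exp(10*b/3) - 4*b^3/45 + 41*b^2/50


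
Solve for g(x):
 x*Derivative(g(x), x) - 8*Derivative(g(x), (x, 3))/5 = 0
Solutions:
 g(x) = C1 + Integral(C2*airyai(5^(1/3)*x/2) + C3*airybi(5^(1/3)*x/2), x)


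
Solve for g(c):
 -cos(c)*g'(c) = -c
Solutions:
 g(c) = C1 + Integral(c/cos(c), c)


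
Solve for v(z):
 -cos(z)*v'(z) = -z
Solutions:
 v(z) = C1 + Integral(z/cos(z), z)


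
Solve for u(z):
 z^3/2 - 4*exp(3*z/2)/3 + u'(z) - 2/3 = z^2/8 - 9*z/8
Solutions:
 u(z) = C1 - z^4/8 + z^3/24 - 9*z^2/16 + 2*z/3 + 8*exp(3*z/2)/9


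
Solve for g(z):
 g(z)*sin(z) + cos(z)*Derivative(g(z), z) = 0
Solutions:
 g(z) = C1*cos(z)


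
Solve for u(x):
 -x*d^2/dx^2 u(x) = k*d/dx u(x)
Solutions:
 u(x) = C1 + x^(1 - re(k))*(C2*sin(log(x)*Abs(im(k))) + C3*cos(log(x)*im(k)))


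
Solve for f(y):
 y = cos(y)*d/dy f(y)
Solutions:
 f(y) = C1 + Integral(y/cos(y), y)


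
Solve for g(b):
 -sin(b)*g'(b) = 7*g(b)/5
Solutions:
 g(b) = C1*(cos(b) + 1)^(7/10)/(cos(b) - 1)^(7/10)


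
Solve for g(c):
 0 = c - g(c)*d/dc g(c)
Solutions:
 g(c) = -sqrt(C1 + c^2)
 g(c) = sqrt(C1 + c^2)


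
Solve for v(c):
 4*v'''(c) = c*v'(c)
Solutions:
 v(c) = C1 + Integral(C2*airyai(2^(1/3)*c/2) + C3*airybi(2^(1/3)*c/2), c)


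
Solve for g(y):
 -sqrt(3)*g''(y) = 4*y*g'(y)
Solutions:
 g(y) = C1 + C2*erf(sqrt(2)*3^(3/4)*y/3)


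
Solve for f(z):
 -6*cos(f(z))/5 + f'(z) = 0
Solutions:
 -6*z/5 - log(sin(f(z)) - 1)/2 + log(sin(f(z)) + 1)/2 = C1


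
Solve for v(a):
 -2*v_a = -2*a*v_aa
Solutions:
 v(a) = C1 + C2*a^2


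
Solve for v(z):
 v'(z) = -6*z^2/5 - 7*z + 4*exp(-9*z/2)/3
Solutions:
 v(z) = C1 - 2*z^3/5 - 7*z^2/2 - 8*exp(-9*z/2)/27


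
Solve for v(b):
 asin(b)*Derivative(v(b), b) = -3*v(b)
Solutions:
 v(b) = C1*exp(-3*Integral(1/asin(b), b))


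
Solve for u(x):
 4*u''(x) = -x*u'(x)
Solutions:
 u(x) = C1 + C2*erf(sqrt(2)*x/4)


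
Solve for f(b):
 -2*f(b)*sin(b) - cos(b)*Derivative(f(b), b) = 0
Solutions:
 f(b) = C1*cos(b)^2


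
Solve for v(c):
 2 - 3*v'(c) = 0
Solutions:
 v(c) = C1 + 2*c/3


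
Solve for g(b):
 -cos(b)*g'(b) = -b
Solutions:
 g(b) = C1 + Integral(b/cos(b), b)


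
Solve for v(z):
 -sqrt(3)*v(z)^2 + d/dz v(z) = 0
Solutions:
 v(z) = -1/(C1 + sqrt(3)*z)


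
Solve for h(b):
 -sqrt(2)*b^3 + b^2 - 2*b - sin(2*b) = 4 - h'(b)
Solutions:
 h(b) = C1 + sqrt(2)*b^4/4 - b^3/3 + b^2 + 4*b - cos(2*b)/2


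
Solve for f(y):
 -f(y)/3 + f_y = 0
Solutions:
 f(y) = C1*exp(y/3)


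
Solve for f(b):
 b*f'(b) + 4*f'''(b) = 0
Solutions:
 f(b) = C1 + Integral(C2*airyai(-2^(1/3)*b/2) + C3*airybi(-2^(1/3)*b/2), b)


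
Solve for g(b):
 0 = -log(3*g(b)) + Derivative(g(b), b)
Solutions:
 -Integral(1/(log(_y) + log(3)), (_y, g(b))) = C1 - b


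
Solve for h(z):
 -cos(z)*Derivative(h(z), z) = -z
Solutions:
 h(z) = C1 + Integral(z/cos(z), z)


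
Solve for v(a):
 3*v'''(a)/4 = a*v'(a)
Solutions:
 v(a) = C1 + Integral(C2*airyai(6^(2/3)*a/3) + C3*airybi(6^(2/3)*a/3), a)


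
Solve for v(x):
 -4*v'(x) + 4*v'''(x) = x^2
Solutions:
 v(x) = C1 + C2*exp(-x) + C3*exp(x) - x^3/12 - x/2


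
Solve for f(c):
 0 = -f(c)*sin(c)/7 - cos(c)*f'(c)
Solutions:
 f(c) = C1*cos(c)^(1/7)


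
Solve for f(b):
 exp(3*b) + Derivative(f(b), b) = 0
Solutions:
 f(b) = C1 - exp(3*b)/3


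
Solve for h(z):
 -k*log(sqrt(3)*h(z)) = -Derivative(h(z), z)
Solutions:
 Integral(1/(2*log(_y) + log(3)), (_y, h(z))) = C1 + k*z/2


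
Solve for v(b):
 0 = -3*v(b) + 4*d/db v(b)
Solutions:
 v(b) = C1*exp(3*b/4)


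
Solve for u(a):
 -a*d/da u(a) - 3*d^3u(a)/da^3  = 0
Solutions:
 u(a) = C1 + Integral(C2*airyai(-3^(2/3)*a/3) + C3*airybi(-3^(2/3)*a/3), a)


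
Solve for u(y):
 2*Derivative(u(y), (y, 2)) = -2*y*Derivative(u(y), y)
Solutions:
 u(y) = C1 + C2*erf(sqrt(2)*y/2)


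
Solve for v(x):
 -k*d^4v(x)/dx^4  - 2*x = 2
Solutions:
 v(x) = C1 + C2*x + C3*x^2 + C4*x^3 - x^5/(60*k) - x^4/(12*k)


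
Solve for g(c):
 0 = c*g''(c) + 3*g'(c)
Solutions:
 g(c) = C1 + C2/c^2


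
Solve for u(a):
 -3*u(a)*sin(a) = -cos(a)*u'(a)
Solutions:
 u(a) = C1/cos(a)^3


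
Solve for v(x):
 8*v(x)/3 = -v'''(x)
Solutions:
 v(x) = C3*exp(-2*3^(2/3)*x/3) + (C1*sin(3^(1/6)*x) + C2*cos(3^(1/6)*x))*exp(3^(2/3)*x/3)


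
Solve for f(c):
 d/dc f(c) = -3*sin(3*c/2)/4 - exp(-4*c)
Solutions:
 f(c) = C1 + cos(3*c/2)/2 + exp(-4*c)/4


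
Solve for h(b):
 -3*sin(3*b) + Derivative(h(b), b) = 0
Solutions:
 h(b) = C1 - cos(3*b)


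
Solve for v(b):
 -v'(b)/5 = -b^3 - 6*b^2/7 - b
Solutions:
 v(b) = C1 + 5*b^4/4 + 10*b^3/7 + 5*b^2/2


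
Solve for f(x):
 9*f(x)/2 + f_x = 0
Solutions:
 f(x) = C1*exp(-9*x/2)


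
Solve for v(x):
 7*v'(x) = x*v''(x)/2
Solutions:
 v(x) = C1 + C2*x^15


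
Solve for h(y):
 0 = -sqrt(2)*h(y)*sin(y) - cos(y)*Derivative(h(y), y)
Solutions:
 h(y) = C1*cos(y)^(sqrt(2))


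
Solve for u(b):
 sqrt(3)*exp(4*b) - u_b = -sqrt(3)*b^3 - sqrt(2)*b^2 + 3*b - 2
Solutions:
 u(b) = C1 + sqrt(3)*b^4/4 + sqrt(2)*b^3/3 - 3*b^2/2 + 2*b + sqrt(3)*exp(4*b)/4


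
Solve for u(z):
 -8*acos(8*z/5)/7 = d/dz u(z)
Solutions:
 u(z) = C1 - 8*z*acos(8*z/5)/7 + sqrt(25 - 64*z^2)/7


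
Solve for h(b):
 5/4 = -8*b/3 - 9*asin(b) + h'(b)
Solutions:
 h(b) = C1 + 4*b^2/3 + 9*b*asin(b) + 5*b/4 + 9*sqrt(1 - b^2)


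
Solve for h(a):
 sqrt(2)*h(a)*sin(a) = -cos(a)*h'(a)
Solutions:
 h(a) = C1*cos(a)^(sqrt(2))


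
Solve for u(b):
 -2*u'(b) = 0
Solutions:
 u(b) = C1


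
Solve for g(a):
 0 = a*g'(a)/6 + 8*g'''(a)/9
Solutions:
 g(a) = C1 + Integral(C2*airyai(-2^(2/3)*3^(1/3)*a/4) + C3*airybi(-2^(2/3)*3^(1/3)*a/4), a)


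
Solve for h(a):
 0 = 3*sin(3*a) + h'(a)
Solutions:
 h(a) = C1 + cos(3*a)


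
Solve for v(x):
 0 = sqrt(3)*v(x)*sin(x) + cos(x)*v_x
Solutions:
 v(x) = C1*cos(x)^(sqrt(3))


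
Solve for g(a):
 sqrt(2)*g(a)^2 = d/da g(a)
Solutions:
 g(a) = -1/(C1 + sqrt(2)*a)


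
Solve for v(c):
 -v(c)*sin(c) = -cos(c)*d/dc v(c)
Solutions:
 v(c) = C1/cos(c)


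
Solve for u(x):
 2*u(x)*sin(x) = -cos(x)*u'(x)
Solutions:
 u(x) = C1*cos(x)^2


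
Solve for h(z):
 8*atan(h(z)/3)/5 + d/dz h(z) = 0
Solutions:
 Integral(1/atan(_y/3), (_y, h(z))) = C1 - 8*z/5


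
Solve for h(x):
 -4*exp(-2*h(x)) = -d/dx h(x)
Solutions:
 h(x) = log(-sqrt(C1 + 8*x))
 h(x) = log(C1 + 8*x)/2


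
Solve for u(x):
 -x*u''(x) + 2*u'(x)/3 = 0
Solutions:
 u(x) = C1 + C2*x^(5/3)


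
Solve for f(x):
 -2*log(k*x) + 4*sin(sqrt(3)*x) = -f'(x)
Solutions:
 f(x) = C1 + 2*x*log(k*x) - 2*x + 4*sqrt(3)*cos(sqrt(3)*x)/3


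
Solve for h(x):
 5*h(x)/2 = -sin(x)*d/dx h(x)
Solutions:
 h(x) = C1*(cos(x) + 1)^(5/4)/(cos(x) - 1)^(5/4)


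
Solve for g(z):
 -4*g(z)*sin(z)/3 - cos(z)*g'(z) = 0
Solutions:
 g(z) = C1*cos(z)^(4/3)


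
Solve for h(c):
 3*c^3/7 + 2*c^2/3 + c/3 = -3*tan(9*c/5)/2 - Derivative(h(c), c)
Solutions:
 h(c) = C1 - 3*c^4/28 - 2*c^3/9 - c^2/6 + 5*log(cos(9*c/5))/6


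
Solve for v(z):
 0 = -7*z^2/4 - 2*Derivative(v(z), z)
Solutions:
 v(z) = C1 - 7*z^3/24


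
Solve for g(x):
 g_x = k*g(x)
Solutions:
 g(x) = C1*exp(k*x)


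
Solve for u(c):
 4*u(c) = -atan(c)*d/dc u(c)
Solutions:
 u(c) = C1*exp(-4*Integral(1/atan(c), c))


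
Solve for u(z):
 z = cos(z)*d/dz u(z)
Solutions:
 u(z) = C1 + Integral(z/cos(z), z)


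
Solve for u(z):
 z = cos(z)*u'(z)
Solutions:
 u(z) = C1 + Integral(z/cos(z), z)


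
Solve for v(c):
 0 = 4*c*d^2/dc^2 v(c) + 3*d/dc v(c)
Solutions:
 v(c) = C1 + C2*c^(1/4)


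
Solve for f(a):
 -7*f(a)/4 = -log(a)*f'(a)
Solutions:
 f(a) = C1*exp(7*li(a)/4)


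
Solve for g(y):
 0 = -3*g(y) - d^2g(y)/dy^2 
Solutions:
 g(y) = C1*sin(sqrt(3)*y) + C2*cos(sqrt(3)*y)


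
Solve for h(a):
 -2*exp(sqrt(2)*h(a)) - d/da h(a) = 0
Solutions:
 h(a) = sqrt(2)*(2*log(1/(C1 + 2*a)) - log(2))/4


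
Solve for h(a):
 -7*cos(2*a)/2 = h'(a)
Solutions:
 h(a) = C1 - 7*sin(2*a)/4


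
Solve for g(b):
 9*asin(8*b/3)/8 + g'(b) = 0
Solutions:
 g(b) = C1 - 9*b*asin(8*b/3)/8 - 9*sqrt(9 - 64*b^2)/64


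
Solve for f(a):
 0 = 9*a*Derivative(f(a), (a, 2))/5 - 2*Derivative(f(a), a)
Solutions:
 f(a) = C1 + C2*a^(19/9)


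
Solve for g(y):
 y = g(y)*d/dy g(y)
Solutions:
 g(y) = -sqrt(C1 + y^2)
 g(y) = sqrt(C1 + y^2)


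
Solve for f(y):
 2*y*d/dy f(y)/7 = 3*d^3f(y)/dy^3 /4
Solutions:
 f(y) = C1 + Integral(C2*airyai(2*21^(2/3)*y/21) + C3*airybi(2*21^(2/3)*y/21), y)


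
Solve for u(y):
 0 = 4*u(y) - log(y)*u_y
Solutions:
 u(y) = C1*exp(4*li(y))


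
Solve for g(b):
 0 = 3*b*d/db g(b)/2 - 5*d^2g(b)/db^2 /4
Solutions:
 g(b) = C1 + C2*erfi(sqrt(15)*b/5)


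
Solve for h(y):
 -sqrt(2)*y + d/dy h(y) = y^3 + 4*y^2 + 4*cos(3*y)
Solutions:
 h(y) = C1 + y^4/4 + 4*y^3/3 + sqrt(2)*y^2/2 + 4*sin(3*y)/3


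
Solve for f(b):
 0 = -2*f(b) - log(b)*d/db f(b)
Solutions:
 f(b) = C1*exp(-2*li(b))


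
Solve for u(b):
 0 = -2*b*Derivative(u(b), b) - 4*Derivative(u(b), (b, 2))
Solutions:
 u(b) = C1 + C2*erf(b/2)


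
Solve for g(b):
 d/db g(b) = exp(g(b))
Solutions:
 g(b) = log(-1/(C1 + b))


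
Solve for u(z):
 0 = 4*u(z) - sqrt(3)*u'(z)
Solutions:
 u(z) = C1*exp(4*sqrt(3)*z/3)


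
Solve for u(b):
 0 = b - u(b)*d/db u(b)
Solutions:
 u(b) = -sqrt(C1 + b^2)
 u(b) = sqrt(C1 + b^2)


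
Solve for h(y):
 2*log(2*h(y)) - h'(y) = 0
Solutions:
 -Integral(1/(log(_y) + log(2)), (_y, h(y)))/2 = C1 - y


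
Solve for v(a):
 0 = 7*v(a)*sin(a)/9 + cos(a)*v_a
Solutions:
 v(a) = C1*cos(a)^(7/9)


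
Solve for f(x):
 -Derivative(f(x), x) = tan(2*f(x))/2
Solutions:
 f(x) = -asin(C1*exp(-x))/2 + pi/2
 f(x) = asin(C1*exp(-x))/2


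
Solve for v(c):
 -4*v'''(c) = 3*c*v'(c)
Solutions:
 v(c) = C1 + Integral(C2*airyai(-6^(1/3)*c/2) + C3*airybi(-6^(1/3)*c/2), c)


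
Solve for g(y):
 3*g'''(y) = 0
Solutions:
 g(y) = C1 + C2*y + C3*y^2


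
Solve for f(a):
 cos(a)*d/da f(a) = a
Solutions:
 f(a) = C1 + Integral(a/cos(a), a)


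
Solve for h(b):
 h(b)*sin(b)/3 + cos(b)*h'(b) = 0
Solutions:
 h(b) = C1*cos(b)^(1/3)


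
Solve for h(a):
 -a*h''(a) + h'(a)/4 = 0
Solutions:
 h(a) = C1 + C2*a^(5/4)


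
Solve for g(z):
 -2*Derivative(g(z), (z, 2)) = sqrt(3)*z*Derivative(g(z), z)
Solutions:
 g(z) = C1 + C2*erf(3^(1/4)*z/2)


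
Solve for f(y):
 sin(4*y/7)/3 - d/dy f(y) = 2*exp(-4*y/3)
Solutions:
 f(y) = C1 - 7*cos(4*y/7)/12 + 3*exp(-4*y/3)/2


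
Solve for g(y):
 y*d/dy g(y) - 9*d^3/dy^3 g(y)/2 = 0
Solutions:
 g(y) = C1 + Integral(C2*airyai(6^(1/3)*y/3) + C3*airybi(6^(1/3)*y/3), y)


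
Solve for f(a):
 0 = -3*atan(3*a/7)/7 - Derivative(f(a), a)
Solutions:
 f(a) = C1 - 3*a*atan(3*a/7)/7 + log(9*a^2 + 49)/2


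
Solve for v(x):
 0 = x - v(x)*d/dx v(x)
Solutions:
 v(x) = -sqrt(C1 + x^2)
 v(x) = sqrt(C1 + x^2)


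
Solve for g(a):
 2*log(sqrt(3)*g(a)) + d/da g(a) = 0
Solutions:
 Integral(1/(2*log(_y) + log(3)), (_y, g(a))) = C1 - a


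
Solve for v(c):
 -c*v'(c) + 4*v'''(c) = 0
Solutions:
 v(c) = C1 + Integral(C2*airyai(2^(1/3)*c/2) + C3*airybi(2^(1/3)*c/2), c)


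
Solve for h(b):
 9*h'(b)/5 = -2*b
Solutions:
 h(b) = C1 - 5*b^2/9


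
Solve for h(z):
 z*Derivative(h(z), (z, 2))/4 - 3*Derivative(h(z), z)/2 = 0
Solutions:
 h(z) = C1 + C2*z^7


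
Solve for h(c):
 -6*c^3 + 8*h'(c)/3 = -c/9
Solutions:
 h(c) = C1 + 9*c^4/16 - c^2/48


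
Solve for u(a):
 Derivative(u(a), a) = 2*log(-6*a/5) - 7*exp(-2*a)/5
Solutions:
 u(a) = C1 + 2*a*log(-a) + 2*a*(-log(5) - 1 + log(6)) + 7*exp(-2*a)/10


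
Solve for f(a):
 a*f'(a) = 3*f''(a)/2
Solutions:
 f(a) = C1 + C2*erfi(sqrt(3)*a/3)


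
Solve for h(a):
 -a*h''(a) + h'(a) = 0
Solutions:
 h(a) = C1 + C2*a^2


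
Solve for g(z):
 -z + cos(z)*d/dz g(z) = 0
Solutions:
 g(z) = C1 + Integral(z/cos(z), z)


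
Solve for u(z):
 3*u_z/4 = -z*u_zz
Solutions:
 u(z) = C1 + C2*z^(1/4)


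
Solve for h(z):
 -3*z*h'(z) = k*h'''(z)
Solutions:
 h(z) = C1 + Integral(C2*airyai(3^(1/3)*z*(-1/k)^(1/3)) + C3*airybi(3^(1/3)*z*(-1/k)^(1/3)), z)


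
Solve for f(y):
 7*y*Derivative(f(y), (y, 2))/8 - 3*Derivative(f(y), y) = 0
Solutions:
 f(y) = C1 + C2*y^(31/7)


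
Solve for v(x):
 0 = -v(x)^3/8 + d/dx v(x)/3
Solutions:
 v(x) = -2*sqrt(-1/(C1 + 3*x))
 v(x) = 2*sqrt(-1/(C1 + 3*x))


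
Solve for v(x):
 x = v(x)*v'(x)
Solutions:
 v(x) = -sqrt(C1 + x^2)
 v(x) = sqrt(C1 + x^2)


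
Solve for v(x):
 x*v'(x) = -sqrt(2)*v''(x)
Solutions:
 v(x) = C1 + C2*erf(2^(1/4)*x/2)


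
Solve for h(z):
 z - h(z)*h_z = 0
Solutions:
 h(z) = -sqrt(C1 + z^2)
 h(z) = sqrt(C1 + z^2)


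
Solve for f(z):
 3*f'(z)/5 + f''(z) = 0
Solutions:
 f(z) = C1 + C2*exp(-3*z/5)


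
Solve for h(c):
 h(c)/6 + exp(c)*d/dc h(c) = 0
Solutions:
 h(c) = C1*exp(exp(-c)/6)


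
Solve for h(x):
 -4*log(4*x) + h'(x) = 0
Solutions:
 h(x) = C1 + 4*x*log(x) - 4*x + x*log(256)


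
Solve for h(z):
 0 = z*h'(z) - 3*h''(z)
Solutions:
 h(z) = C1 + C2*erfi(sqrt(6)*z/6)


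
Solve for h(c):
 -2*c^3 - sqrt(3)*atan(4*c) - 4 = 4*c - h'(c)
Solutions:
 h(c) = C1 + c^4/2 + 2*c^2 + 4*c + sqrt(3)*(c*atan(4*c) - log(16*c^2 + 1)/8)


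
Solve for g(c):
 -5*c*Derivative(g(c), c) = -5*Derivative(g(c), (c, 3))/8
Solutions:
 g(c) = C1 + Integral(C2*airyai(2*c) + C3*airybi(2*c), c)


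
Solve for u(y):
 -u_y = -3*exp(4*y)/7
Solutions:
 u(y) = C1 + 3*exp(4*y)/28


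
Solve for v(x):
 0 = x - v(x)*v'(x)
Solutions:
 v(x) = -sqrt(C1 + x^2)
 v(x) = sqrt(C1 + x^2)


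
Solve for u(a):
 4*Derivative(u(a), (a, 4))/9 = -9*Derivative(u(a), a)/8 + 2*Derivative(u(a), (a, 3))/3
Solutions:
 u(a) = C1 + C2*exp(a*(4/(9*sqrt(65) + 73)^(1/3) + 4 + (9*sqrt(65) + 73)^(1/3))/8)*sin(sqrt(3)*a*(-(9*sqrt(65) + 73)^(1/3) + 4/(9*sqrt(65) + 73)^(1/3))/8) + C3*exp(a*(4/(9*sqrt(65) + 73)^(1/3) + 4 + (9*sqrt(65) + 73)^(1/3))/8)*cos(sqrt(3)*a*(-(9*sqrt(65) + 73)^(1/3) + 4/(9*sqrt(65) + 73)^(1/3))/8) + C4*exp(a*(-(9*sqrt(65) + 73)^(1/3)/4 - 1/(9*sqrt(65) + 73)^(1/3) + 1/2))


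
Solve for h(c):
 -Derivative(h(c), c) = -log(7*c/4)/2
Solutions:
 h(c) = C1 + c*log(c)/2 - c*log(2) - c/2 + c*log(7)/2


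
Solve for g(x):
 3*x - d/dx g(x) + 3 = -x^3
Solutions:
 g(x) = C1 + x^4/4 + 3*x^2/2 + 3*x


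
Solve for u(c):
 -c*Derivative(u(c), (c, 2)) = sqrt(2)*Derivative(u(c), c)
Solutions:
 u(c) = C1 + C2*c^(1 - sqrt(2))


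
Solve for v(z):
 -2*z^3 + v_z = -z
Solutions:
 v(z) = C1 + z^4/2 - z^2/2


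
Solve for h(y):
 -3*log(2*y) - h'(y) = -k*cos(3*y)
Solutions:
 h(y) = C1 + k*sin(3*y)/3 - 3*y*log(y) - 3*y*log(2) + 3*y


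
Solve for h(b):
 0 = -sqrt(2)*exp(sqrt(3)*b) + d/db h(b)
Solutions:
 h(b) = C1 + sqrt(6)*exp(sqrt(3)*b)/3


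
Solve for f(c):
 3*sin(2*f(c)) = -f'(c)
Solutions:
 f(c) = pi - acos((-C1 - exp(12*c))/(C1 - exp(12*c)))/2
 f(c) = acos((-C1 - exp(12*c))/(C1 - exp(12*c)))/2


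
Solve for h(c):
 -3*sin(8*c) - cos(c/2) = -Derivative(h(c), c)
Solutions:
 h(c) = C1 + 2*sin(c/2) - 3*cos(8*c)/8


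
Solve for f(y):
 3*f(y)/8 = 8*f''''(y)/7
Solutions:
 f(y) = C1*exp(-sqrt(2)*21^(1/4)*y/4) + C2*exp(sqrt(2)*21^(1/4)*y/4) + C3*sin(sqrt(2)*21^(1/4)*y/4) + C4*cos(sqrt(2)*21^(1/4)*y/4)


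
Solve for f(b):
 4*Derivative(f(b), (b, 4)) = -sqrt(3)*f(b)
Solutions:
 f(b) = (C1*sin(3^(1/8)*b/2) + C2*cos(3^(1/8)*b/2))*exp(-3^(1/8)*b/2) + (C3*sin(3^(1/8)*b/2) + C4*cos(3^(1/8)*b/2))*exp(3^(1/8)*b/2)


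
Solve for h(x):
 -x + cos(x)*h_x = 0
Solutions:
 h(x) = C1 + Integral(x/cos(x), x)


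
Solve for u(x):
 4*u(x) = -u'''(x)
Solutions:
 u(x) = C3*exp(-2^(2/3)*x) + (C1*sin(2^(2/3)*sqrt(3)*x/2) + C2*cos(2^(2/3)*sqrt(3)*x/2))*exp(2^(2/3)*x/2)


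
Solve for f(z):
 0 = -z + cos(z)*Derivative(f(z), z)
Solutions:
 f(z) = C1 + Integral(z/cos(z), z)


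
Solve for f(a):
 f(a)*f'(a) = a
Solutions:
 f(a) = -sqrt(C1 + a^2)
 f(a) = sqrt(C1 + a^2)


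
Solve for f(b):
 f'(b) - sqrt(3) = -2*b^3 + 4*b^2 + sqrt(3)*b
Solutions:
 f(b) = C1 - b^4/2 + 4*b^3/3 + sqrt(3)*b^2/2 + sqrt(3)*b


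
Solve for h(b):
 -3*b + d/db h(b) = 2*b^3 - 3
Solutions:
 h(b) = C1 + b^4/2 + 3*b^2/2 - 3*b


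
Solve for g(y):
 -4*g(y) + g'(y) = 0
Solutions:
 g(y) = C1*exp(4*y)


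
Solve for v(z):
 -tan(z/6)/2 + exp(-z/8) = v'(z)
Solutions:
 v(z) = C1 - 3*log(tan(z/6)^2 + 1)/2 - 8*exp(-z/8)


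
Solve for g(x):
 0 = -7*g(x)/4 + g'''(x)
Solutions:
 g(x) = C3*exp(14^(1/3)*x/2) + (C1*sin(14^(1/3)*sqrt(3)*x/4) + C2*cos(14^(1/3)*sqrt(3)*x/4))*exp(-14^(1/3)*x/4)


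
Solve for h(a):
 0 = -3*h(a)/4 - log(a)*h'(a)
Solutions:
 h(a) = C1*exp(-3*li(a)/4)


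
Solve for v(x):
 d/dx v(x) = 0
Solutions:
 v(x) = C1


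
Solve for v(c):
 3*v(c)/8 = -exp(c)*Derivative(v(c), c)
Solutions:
 v(c) = C1*exp(3*exp(-c)/8)


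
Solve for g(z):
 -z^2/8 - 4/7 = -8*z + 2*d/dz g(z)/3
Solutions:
 g(z) = C1 - z^3/16 + 6*z^2 - 6*z/7


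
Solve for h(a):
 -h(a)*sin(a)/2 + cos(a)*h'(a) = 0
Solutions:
 h(a) = C1/sqrt(cos(a))


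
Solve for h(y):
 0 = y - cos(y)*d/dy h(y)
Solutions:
 h(y) = C1 + Integral(y/cos(y), y)


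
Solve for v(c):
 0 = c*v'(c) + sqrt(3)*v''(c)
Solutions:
 v(c) = C1 + C2*erf(sqrt(2)*3^(3/4)*c/6)


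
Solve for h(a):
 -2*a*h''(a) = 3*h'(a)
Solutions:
 h(a) = C1 + C2/sqrt(a)


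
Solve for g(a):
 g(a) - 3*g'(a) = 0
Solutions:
 g(a) = C1*exp(a/3)


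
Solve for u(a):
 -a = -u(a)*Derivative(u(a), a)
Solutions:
 u(a) = -sqrt(C1 + a^2)
 u(a) = sqrt(C1 + a^2)


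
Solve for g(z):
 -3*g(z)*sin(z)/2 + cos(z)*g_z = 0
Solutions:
 g(z) = C1/cos(z)^(3/2)


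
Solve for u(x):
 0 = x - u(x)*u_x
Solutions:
 u(x) = -sqrt(C1 + x^2)
 u(x) = sqrt(C1 + x^2)


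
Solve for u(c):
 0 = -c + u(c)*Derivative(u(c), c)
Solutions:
 u(c) = -sqrt(C1 + c^2)
 u(c) = sqrt(C1 + c^2)


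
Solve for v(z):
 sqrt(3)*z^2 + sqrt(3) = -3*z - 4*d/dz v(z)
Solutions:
 v(z) = C1 - sqrt(3)*z^3/12 - 3*z^2/8 - sqrt(3)*z/4


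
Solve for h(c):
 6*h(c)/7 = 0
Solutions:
 h(c) = 0


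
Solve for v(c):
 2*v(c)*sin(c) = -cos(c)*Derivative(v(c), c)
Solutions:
 v(c) = C1*cos(c)^2


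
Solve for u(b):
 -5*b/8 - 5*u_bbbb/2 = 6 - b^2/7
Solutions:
 u(b) = C1 + C2*b + C3*b^2 + C4*b^3 + b^6/6300 - b^5/480 - b^4/10


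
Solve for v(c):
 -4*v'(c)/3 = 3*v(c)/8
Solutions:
 v(c) = C1*exp(-9*c/32)


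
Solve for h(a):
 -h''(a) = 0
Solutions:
 h(a) = C1 + C2*a


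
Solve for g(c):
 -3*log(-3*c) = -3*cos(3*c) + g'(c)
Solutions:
 g(c) = C1 - 3*c*log(-c) - 3*c*log(3) + 3*c + sin(3*c)


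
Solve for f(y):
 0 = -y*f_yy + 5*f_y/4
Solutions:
 f(y) = C1 + C2*y^(9/4)


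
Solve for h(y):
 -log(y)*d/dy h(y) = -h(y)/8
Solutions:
 h(y) = C1*exp(li(y)/8)


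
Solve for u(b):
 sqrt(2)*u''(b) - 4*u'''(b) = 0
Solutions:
 u(b) = C1 + C2*b + C3*exp(sqrt(2)*b/4)


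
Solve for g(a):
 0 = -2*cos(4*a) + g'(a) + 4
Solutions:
 g(a) = C1 - 4*a + sin(4*a)/2


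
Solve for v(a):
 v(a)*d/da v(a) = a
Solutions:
 v(a) = -sqrt(C1 + a^2)
 v(a) = sqrt(C1 + a^2)


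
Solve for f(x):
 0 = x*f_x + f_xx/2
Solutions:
 f(x) = C1 + C2*erf(x)


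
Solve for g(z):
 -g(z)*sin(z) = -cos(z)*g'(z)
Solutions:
 g(z) = C1/cos(z)


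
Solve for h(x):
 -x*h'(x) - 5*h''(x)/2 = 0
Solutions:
 h(x) = C1 + C2*erf(sqrt(5)*x/5)


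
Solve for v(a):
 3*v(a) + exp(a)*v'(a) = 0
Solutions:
 v(a) = C1*exp(3*exp(-a))


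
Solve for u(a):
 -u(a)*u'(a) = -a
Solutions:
 u(a) = -sqrt(C1 + a^2)
 u(a) = sqrt(C1 + a^2)


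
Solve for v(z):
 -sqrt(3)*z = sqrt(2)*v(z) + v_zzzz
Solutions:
 v(z) = -sqrt(6)*z/2 + (C1*sin(2^(5/8)*z/2) + C2*cos(2^(5/8)*z/2))*exp(-2^(5/8)*z/2) + (C3*sin(2^(5/8)*z/2) + C4*cos(2^(5/8)*z/2))*exp(2^(5/8)*z/2)


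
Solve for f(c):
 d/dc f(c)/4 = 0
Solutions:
 f(c) = C1


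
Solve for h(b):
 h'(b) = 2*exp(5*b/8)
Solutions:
 h(b) = C1 + 16*exp(5*b/8)/5


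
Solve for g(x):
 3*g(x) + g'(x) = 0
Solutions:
 g(x) = C1*exp(-3*x)


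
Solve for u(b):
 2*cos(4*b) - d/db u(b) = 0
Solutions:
 u(b) = C1 + sin(4*b)/2


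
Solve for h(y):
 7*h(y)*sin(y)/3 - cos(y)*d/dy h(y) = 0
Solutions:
 h(y) = C1/cos(y)^(7/3)


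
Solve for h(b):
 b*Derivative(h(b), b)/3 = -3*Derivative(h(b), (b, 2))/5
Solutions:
 h(b) = C1 + C2*erf(sqrt(10)*b/6)


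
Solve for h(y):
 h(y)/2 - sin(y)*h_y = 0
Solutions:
 h(y) = C1*(cos(y) - 1)^(1/4)/(cos(y) + 1)^(1/4)


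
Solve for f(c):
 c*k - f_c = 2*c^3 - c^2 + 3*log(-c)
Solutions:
 f(c) = C1 - c^4/2 + c^3/3 + c^2*k/2 - 3*c*log(-c) + 3*c


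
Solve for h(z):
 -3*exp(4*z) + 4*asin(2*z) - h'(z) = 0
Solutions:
 h(z) = C1 + 4*z*asin(2*z) + 2*sqrt(1 - 4*z^2) - 3*exp(4*z)/4


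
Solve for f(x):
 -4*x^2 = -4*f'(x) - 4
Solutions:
 f(x) = C1 + x^3/3 - x


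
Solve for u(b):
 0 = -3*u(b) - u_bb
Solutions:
 u(b) = C1*sin(sqrt(3)*b) + C2*cos(sqrt(3)*b)


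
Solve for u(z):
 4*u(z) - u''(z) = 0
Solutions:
 u(z) = C1*exp(-2*z) + C2*exp(2*z)


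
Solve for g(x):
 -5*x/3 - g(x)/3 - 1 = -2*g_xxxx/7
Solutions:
 g(x) = C1*exp(-6^(3/4)*7^(1/4)*x/6) + C2*exp(6^(3/4)*7^(1/4)*x/6) + C3*sin(6^(3/4)*7^(1/4)*x/6) + C4*cos(6^(3/4)*7^(1/4)*x/6) - 5*x - 3


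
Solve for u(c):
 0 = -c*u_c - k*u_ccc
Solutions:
 u(c) = C1 + Integral(C2*airyai(c*(-1/k)^(1/3)) + C3*airybi(c*(-1/k)^(1/3)), c)


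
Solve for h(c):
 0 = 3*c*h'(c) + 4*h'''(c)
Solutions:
 h(c) = C1 + Integral(C2*airyai(-6^(1/3)*c/2) + C3*airybi(-6^(1/3)*c/2), c)


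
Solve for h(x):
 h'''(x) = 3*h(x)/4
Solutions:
 h(x) = C3*exp(6^(1/3)*x/2) + (C1*sin(2^(1/3)*3^(5/6)*x/4) + C2*cos(2^(1/3)*3^(5/6)*x/4))*exp(-6^(1/3)*x/4)


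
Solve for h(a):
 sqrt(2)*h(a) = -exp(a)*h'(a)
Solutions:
 h(a) = C1*exp(sqrt(2)*exp(-a))


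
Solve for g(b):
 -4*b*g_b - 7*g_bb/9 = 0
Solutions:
 g(b) = C1 + C2*erf(3*sqrt(14)*b/7)


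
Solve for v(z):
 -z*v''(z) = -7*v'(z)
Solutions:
 v(z) = C1 + C2*z^8


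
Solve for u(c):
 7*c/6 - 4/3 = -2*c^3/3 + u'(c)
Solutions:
 u(c) = C1 + c^4/6 + 7*c^2/12 - 4*c/3


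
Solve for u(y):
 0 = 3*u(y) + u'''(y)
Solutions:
 u(y) = C3*exp(-3^(1/3)*y) + (C1*sin(3^(5/6)*y/2) + C2*cos(3^(5/6)*y/2))*exp(3^(1/3)*y/2)


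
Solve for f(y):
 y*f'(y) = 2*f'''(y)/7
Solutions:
 f(y) = C1 + Integral(C2*airyai(2^(2/3)*7^(1/3)*y/2) + C3*airybi(2^(2/3)*7^(1/3)*y/2), y)


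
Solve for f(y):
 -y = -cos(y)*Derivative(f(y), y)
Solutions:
 f(y) = C1 + Integral(y/cos(y), y)


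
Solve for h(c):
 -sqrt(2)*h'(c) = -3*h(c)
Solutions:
 h(c) = C1*exp(3*sqrt(2)*c/2)


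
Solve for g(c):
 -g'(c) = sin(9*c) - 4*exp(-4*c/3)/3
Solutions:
 g(c) = C1 + cos(9*c)/9 - 1/exp(c)^(4/3)


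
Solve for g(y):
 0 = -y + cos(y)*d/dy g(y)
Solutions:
 g(y) = C1 + Integral(y/cos(y), y)


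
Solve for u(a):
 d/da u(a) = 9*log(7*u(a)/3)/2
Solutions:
 2*Integral(1/(-log(_y) - log(7) + log(3)), (_y, u(a)))/9 = C1 - a


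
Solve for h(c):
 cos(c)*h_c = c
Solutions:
 h(c) = C1 + Integral(c/cos(c), c)


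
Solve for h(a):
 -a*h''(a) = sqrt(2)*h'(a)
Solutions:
 h(a) = C1 + C2*a^(1 - sqrt(2))


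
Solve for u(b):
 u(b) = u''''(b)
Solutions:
 u(b) = C1*exp(-b) + C2*exp(b) + C3*sin(b) + C4*cos(b)


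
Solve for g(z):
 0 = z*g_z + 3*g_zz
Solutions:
 g(z) = C1 + C2*erf(sqrt(6)*z/6)


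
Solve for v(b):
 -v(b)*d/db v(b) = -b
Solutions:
 v(b) = -sqrt(C1 + b^2)
 v(b) = sqrt(C1 + b^2)


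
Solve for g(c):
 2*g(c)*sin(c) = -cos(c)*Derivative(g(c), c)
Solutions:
 g(c) = C1*cos(c)^2


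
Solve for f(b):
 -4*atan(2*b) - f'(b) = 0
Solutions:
 f(b) = C1 - 4*b*atan(2*b) + log(4*b^2 + 1)


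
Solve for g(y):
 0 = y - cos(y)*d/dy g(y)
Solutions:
 g(y) = C1 + Integral(y/cos(y), y)


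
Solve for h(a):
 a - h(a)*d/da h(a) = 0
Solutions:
 h(a) = -sqrt(C1 + a^2)
 h(a) = sqrt(C1 + a^2)


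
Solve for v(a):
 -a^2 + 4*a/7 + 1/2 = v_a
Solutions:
 v(a) = C1 - a^3/3 + 2*a^2/7 + a/2


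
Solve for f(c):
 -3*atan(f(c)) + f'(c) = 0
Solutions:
 Integral(1/atan(_y), (_y, f(c))) = C1 + 3*c


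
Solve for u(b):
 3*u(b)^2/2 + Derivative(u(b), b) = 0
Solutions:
 u(b) = 2/(C1 + 3*b)


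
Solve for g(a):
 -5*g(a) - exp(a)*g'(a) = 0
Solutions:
 g(a) = C1*exp(5*exp(-a))


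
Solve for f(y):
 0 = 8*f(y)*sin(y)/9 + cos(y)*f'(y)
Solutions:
 f(y) = C1*cos(y)^(8/9)


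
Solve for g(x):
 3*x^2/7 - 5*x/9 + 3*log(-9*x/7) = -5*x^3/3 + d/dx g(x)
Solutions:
 g(x) = C1 + 5*x^4/12 + x^3/7 - 5*x^2/18 + 3*x*log(-x) + 3*x*(-log(7) - 1 + 2*log(3))


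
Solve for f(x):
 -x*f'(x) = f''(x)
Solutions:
 f(x) = C1 + C2*erf(sqrt(2)*x/2)


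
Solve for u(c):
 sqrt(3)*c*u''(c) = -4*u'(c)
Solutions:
 u(c) = C1 + C2*c^(1 - 4*sqrt(3)/3)


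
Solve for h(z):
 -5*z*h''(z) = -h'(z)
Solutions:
 h(z) = C1 + C2*z^(6/5)


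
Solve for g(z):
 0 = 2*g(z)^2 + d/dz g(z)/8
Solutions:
 g(z) = 1/(C1 + 16*z)


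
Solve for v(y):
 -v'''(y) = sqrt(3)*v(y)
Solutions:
 v(y) = C3*exp(-3^(1/6)*y) + (C1*sin(3^(2/3)*y/2) + C2*cos(3^(2/3)*y/2))*exp(3^(1/6)*y/2)


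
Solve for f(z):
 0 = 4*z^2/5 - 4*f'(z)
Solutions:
 f(z) = C1 + z^3/15


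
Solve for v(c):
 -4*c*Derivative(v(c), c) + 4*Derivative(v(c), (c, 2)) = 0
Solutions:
 v(c) = C1 + C2*erfi(sqrt(2)*c/2)


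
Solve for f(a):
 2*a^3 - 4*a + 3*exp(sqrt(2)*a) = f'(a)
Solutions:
 f(a) = C1 + a^4/2 - 2*a^2 + 3*sqrt(2)*exp(sqrt(2)*a)/2


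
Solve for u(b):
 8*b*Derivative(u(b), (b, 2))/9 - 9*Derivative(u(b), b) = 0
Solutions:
 u(b) = C1 + C2*b^(89/8)


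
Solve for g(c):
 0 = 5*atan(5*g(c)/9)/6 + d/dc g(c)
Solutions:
 Integral(1/atan(5*_y/9), (_y, g(c))) = C1 - 5*c/6


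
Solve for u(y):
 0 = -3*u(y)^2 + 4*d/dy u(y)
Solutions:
 u(y) = -4/(C1 + 3*y)


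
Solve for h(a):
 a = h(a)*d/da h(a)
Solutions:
 h(a) = -sqrt(C1 + a^2)
 h(a) = sqrt(C1 + a^2)


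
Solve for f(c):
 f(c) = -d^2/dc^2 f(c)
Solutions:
 f(c) = C1*sin(c) + C2*cos(c)


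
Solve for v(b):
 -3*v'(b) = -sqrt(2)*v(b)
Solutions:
 v(b) = C1*exp(sqrt(2)*b/3)


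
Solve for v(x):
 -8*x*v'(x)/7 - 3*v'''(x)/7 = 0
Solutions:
 v(x) = C1 + Integral(C2*airyai(-2*3^(2/3)*x/3) + C3*airybi(-2*3^(2/3)*x/3), x)


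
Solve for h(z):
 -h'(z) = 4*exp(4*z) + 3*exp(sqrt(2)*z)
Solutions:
 h(z) = C1 - exp(4*z) - 3*sqrt(2)*exp(sqrt(2)*z)/2


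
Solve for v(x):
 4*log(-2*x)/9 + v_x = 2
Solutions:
 v(x) = C1 - 4*x*log(-x)/9 + 2*x*(11 - 2*log(2))/9


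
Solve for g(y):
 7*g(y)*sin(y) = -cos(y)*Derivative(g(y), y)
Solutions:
 g(y) = C1*cos(y)^7


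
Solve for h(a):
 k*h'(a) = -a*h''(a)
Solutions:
 h(a) = C1 + a^(1 - re(k))*(C2*sin(log(a)*Abs(im(k))) + C3*cos(log(a)*im(k)))


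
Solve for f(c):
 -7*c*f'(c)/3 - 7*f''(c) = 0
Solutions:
 f(c) = C1 + C2*erf(sqrt(6)*c/6)


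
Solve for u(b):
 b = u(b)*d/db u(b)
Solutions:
 u(b) = -sqrt(C1 + b^2)
 u(b) = sqrt(C1 + b^2)


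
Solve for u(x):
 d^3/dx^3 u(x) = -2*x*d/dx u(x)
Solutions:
 u(x) = C1 + Integral(C2*airyai(-2^(1/3)*x) + C3*airybi(-2^(1/3)*x), x)


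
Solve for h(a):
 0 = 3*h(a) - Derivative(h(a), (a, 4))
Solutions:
 h(a) = C1*exp(-3^(1/4)*a) + C2*exp(3^(1/4)*a) + C3*sin(3^(1/4)*a) + C4*cos(3^(1/4)*a)


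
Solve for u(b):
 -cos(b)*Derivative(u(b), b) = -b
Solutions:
 u(b) = C1 + Integral(b/cos(b), b)


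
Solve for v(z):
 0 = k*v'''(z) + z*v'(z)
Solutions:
 v(z) = C1 + Integral(C2*airyai(z*(-1/k)^(1/3)) + C3*airybi(z*(-1/k)^(1/3)), z)


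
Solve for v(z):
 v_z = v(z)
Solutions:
 v(z) = C1*exp(z)


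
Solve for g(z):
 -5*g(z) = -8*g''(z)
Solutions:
 g(z) = C1*exp(-sqrt(10)*z/4) + C2*exp(sqrt(10)*z/4)


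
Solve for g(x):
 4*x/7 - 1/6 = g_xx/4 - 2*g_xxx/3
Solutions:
 g(x) = C1 + C2*x + C3*exp(3*x/8) + 8*x^3/21 + 19*x^2/7


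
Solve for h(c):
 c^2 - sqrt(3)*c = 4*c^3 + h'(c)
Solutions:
 h(c) = C1 - c^4 + c^3/3 - sqrt(3)*c^2/2


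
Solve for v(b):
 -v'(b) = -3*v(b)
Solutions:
 v(b) = C1*exp(3*b)


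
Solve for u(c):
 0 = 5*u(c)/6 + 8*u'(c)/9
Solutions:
 u(c) = C1*exp(-15*c/16)


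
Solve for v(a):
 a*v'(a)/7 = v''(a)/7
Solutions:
 v(a) = C1 + C2*erfi(sqrt(2)*a/2)


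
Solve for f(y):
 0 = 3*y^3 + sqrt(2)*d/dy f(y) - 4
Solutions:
 f(y) = C1 - 3*sqrt(2)*y^4/8 + 2*sqrt(2)*y


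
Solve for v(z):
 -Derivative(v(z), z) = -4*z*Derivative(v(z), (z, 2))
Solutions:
 v(z) = C1 + C2*z^(5/4)


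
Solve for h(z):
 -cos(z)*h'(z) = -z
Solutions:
 h(z) = C1 + Integral(z/cos(z), z)


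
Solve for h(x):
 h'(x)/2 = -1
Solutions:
 h(x) = C1 - 2*x


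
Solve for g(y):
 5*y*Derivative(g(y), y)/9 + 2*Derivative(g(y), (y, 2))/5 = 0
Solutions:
 g(y) = C1 + C2*erf(5*y/6)


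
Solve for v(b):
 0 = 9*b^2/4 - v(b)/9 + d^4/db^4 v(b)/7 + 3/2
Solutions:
 v(b) = C1*exp(-sqrt(3)*7^(1/4)*b/3) + C2*exp(sqrt(3)*7^(1/4)*b/3) + C3*sin(sqrt(3)*7^(1/4)*b/3) + C4*cos(sqrt(3)*7^(1/4)*b/3) + 81*b^2/4 + 27/2


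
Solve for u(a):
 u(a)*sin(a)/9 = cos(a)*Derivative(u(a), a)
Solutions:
 u(a) = C1/cos(a)^(1/9)


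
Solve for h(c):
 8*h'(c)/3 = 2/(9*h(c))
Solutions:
 h(c) = -sqrt(C1 + 6*c)/6
 h(c) = sqrt(C1 + 6*c)/6


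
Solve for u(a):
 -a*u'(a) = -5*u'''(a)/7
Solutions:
 u(a) = C1 + Integral(C2*airyai(5^(2/3)*7^(1/3)*a/5) + C3*airybi(5^(2/3)*7^(1/3)*a/5), a)


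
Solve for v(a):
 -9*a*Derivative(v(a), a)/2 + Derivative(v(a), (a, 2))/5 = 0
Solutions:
 v(a) = C1 + C2*erfi(3*sqrt(5)*a/2)


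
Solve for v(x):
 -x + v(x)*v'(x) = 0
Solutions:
 v(x) = -sqrt(C1 + x^2)
 v(x) = sqrt(C1 + x^2)


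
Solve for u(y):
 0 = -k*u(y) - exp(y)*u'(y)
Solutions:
 u(y) = C1*exp(k*exp(-y))


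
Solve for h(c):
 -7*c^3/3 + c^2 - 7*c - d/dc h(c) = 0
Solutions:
 h(c) = C1 - 7*c^4/12 + c^3/3 - 7*c^2/2


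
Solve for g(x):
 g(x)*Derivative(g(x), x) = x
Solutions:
 g(x) = -sqrt(C1 + x^2)
 g(x) = sqrt(C1 + x^2)


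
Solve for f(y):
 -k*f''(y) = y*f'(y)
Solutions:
 f(y) = C1 + C2*sqrt(k)*erf(sqrt(2)*y*sqrt(1/k)/2)


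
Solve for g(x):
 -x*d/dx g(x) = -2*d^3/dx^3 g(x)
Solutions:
 g(x) = C1 + Integral(C2*airyai(2^(2/3)*x/2) + C3*airybi(2^(2/3)*x/2), x)


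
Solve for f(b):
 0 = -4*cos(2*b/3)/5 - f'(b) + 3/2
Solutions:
 f(b) = C1 + 3*b/2 - 6*sin(2*b/3)/5


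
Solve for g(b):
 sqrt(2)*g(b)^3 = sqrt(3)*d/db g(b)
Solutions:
 g(b) = -sqrt(6)*sqrt(-1/(C1 + sqrt(6)*b))/2
 g(b) = sqrt(6)*sqrt(-1/(C1 + sqrt(6)*b))/2


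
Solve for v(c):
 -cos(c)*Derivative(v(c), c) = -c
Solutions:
 v(c) = C1 + Integral(c/cos(c), c)


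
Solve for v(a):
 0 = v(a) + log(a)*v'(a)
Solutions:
 v(a) = C1*exp(-li(a))


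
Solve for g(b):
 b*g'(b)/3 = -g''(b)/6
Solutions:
 g(b) = C1 + C2*erf(b)


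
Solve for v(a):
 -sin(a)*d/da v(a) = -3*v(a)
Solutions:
 v(a) = C1*(cos(a) - 1)^(3/2)/(cos(a) + 1)^(3/2)


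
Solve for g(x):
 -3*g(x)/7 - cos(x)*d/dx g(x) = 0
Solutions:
 g(x) = C1*(sin(x) - 1)^(3/14)/(sin(x) + 1)^(3/14)


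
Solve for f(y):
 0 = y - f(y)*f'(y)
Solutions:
 f(y) = -sqrt(C1 + y^2)
 f(y) = sqrt(C1 + y^2)


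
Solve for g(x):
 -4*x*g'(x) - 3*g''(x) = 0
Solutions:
 g(x) = C1 + C2*erf(sqrt(6)*x/3)


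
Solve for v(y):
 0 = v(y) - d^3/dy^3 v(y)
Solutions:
 v(y) = C3*exp(y) + (C1*sin(sqrt(3)*y/2) + C2*cos(sqrt(3)*y/2))*exp(-y/2)


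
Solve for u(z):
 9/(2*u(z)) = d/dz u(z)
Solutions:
 u(z) = -sqrt(C1 + 9*z)
 u(z) = sqrt(C1 + 9*z)


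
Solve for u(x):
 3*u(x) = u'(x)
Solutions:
 u(x) = C1*exp(3*x)


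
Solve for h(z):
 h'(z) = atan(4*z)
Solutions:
 h(z) = C1 + z*atan(4*z) - log(16*z^2 + 1)/8


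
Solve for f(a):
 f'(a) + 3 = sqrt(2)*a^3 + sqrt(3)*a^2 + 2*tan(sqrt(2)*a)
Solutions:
 f(a) = C1 + sqrt(2)*a^4/4 + sqrt(3)*a^3/3 - 3*a - sqrt(2)*log(cos(sqrt(2)*a))


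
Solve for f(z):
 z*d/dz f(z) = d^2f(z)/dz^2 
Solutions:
 f(z) = C1 + C2*erfi(sqrt(2)*z/2)


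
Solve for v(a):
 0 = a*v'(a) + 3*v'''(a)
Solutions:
 v(a) = C1 + Integral(C2*airyai(-3^(2/3)*a/3) + C3*airybi(-3^(2/3)*a/3), a)


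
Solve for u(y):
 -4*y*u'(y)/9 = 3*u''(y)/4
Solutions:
 u(y) = C1 + C2*erf(2*sqrt(6)*y/9)


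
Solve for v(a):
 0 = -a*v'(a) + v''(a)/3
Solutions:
 v(a) = C1 + C2*erfi(sqrt(6)*a/2)


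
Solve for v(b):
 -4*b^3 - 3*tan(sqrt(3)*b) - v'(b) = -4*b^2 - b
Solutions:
 v(b) = C1 - b^4 + 4*b^3/3 + b^2/2 + sqrt(3)*log(cos(sqrt(3)*b))
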